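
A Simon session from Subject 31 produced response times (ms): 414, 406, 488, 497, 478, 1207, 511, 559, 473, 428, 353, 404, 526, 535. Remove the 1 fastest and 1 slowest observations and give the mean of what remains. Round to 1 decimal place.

476.6 ms

Sorted: 353, 404, 406, 414, 428, 473, 478, 488, 497, 511, 526, 535, 559, 1207
Drop lowest 1 (353) and highest 1 (1207)
Remaining (n=12): Σ = 5719, mean = 5719/12 = 476.583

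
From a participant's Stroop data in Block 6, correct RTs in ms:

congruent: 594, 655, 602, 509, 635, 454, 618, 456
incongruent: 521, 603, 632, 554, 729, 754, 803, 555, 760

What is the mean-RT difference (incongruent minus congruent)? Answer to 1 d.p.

91.4 ms

M(congruent) = 4523/8 = 565.375
M(incongruent) = 5911/9 = 656.778
Difference = 656.778 − 565.375 = 91.403 ms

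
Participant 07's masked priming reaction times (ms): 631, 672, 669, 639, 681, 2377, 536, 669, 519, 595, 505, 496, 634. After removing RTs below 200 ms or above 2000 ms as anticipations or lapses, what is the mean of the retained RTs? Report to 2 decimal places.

603.83 ms

Excluded: 2377
Retained (n=12): Σ = 7246
Mean = 7246/12 = 603.8333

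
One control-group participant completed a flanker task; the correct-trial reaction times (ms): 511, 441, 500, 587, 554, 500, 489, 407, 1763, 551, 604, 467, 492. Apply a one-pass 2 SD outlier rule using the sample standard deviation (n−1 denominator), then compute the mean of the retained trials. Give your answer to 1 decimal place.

n = 13, ΣRT = 7866, M = 605.077
Σ(x−M)² = 1489060.92; s = √(1489060.92/12) = 352.262
Cutoffs: 605.077 ± 2·352.262 → [-99.4, 1309.6]
Outside: 1763 → excluded.
Retained (n=12): Σ = 6103, mean = 6103/12 = 508.583

508.6 ms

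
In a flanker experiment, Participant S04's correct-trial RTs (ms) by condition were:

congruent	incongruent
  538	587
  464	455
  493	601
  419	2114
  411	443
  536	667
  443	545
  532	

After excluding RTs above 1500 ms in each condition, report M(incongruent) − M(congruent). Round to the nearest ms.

70 ms

incongruent: exclude 2114
M(congruent) = 3836/8 = 479.500
M(incongruent) = 3298/6 = 549.667
Difference = 549.667 − 479.500 = 70.167 ms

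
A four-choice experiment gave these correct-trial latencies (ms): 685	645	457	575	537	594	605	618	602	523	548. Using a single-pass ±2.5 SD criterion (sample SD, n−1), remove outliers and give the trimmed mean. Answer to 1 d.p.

n = 11, ΣRT = 6389, M = 580.818
Σ(x−M)² = 39267.64; s = √(39267.64/10) = 62.664
Cutoffs: 580.818 ± 2.5·62.664 → [424.2, 737.5]
No RTs fall outside the cutoffs; all 11 retained. Mean = 6389/11 = 580.818

580.8 ms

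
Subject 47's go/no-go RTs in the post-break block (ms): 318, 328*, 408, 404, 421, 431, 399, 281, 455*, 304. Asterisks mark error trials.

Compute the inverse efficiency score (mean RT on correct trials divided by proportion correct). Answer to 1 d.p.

Correct trials (n=8): 318, 408, 404, 421, 431, 399, 281, 304
Mean correct RT = 2966/8 = 370.7500 ms
Proportion correct = 8/10
IES = 370.7500 / (8/10) = 463.438 ms

463.4 ms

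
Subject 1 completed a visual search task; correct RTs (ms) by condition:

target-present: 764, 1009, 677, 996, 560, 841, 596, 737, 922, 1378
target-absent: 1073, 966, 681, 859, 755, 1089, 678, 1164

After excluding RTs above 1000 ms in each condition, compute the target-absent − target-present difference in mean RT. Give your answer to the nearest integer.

target-present: exclude 1009, 1378
target-absent: exclude 1073, 1089, 1164
M(target-present) = 6093/8 = 761.625
M(target-absent) = 3939/5 = 787.800
Difference = 787.800 − 761.625 = 26.175 ms

26 ms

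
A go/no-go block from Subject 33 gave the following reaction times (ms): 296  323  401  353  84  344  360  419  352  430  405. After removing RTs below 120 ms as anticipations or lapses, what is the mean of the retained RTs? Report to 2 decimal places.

368.30 ms

Excluded: 84
Retained (n=10): Σ = 3683
Mean = 3683/10 = 368.3000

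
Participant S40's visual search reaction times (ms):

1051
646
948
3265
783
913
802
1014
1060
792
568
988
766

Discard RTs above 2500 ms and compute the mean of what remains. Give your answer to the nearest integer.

Excluded: 3265
Retained (n=12): Σ = 10331
Mean = 10331/12 = 860.9167

861 ms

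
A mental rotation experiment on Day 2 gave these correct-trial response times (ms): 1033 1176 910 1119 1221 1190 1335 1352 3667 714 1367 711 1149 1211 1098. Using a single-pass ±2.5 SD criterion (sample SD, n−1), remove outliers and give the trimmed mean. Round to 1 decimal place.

1113.3 ms

n = 15, ΣRT = 19253, M = 1283.533
Σ(x−M)² = 6658749.73; s = √(6658749.73/14) = 689.656
Cutoffs: 1283.533 ± 2.5·689.656 → [-440.6, 3007.7]
Outside: 3667 → excluded.
Retained (n=14): Σ = 15586, mean = 15586/14 = 1113.286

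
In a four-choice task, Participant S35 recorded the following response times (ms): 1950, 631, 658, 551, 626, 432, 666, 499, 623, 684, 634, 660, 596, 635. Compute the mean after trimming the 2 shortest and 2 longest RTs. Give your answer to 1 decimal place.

628.0 ms

Sorted: 432, 499, 551, 596, 623, 626, 631, 634, 635, 658, 660, 666, 684, 1950
Drop lowest 2 (432, 499) and highest 2 (684, 1950)
Remaining (n=10): Σ = 6280, mean = 6280/10 = 628.000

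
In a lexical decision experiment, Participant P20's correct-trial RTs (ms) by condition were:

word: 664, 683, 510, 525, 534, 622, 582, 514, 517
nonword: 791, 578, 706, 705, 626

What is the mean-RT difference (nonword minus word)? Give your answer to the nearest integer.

M(word) = 5151/9 = 572.333
M(nonword) = 3406/5 = 681.200
Difference = 681.200 − 572.333 = 108.867 ms

109 ms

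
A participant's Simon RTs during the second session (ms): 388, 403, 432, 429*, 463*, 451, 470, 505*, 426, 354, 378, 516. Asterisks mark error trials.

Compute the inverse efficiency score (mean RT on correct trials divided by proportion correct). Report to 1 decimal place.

Correct trials (n=9): 388, 403, 432, 451, 470, 426, 354, 378, 516
Mean correct RT = 3818/9 = 424.2222 ms
Proportion correct = 9/12
IES = 424.2222 / (9/12) = 565.630 ms

565.6 ms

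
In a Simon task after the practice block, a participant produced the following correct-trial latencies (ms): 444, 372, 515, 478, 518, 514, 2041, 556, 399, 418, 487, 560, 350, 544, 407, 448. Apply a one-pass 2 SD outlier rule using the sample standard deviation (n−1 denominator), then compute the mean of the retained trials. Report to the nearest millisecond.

n = 16, ΣRT = 9051, M = 565.688
Σ(x−M)² = 2386011.44; s = √(2386011.44/15) = 398.833
Cutoffs: 565.688 ± 2·398.833 → [-232.0, 1363.4]
Outside: 2041 → excluded.
Retained (n=15): Σ = 7010, mean = 7010/15 = 467.333

467 ms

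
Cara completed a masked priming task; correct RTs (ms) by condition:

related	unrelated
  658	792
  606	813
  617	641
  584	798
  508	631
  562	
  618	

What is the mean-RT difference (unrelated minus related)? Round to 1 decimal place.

M(related) = 4153/7 = 593.286
M(unrelated) = 3675/5 = 735.000
Difference = 735.000 − 593.286 = 141.714 ms

141.7 ms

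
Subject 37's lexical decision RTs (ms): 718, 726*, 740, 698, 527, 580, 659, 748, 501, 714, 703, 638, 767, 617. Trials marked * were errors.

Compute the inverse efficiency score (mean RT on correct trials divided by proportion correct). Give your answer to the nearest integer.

713 ms

Correct trials (n=13): 718, 740, 698, 527, 580, 659, 748, 501, 714, 703, 638, 767, 617
Mean correct RT = 8610/13 = 662.3077 ms
Proportion correct = 13/14
IES = 662.3077 / (13/14) = 713.254 ms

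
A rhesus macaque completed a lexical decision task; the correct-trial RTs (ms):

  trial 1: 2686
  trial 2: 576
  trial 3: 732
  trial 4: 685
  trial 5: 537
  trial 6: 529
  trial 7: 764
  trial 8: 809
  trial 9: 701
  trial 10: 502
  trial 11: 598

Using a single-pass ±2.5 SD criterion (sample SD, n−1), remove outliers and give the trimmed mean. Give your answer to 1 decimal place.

643.3 ms

n = 11, ΣRT = 9119, M = 829.000
Σ(x−M)² = 3899166.00; s = √(3899166.00/10) = 624.433
Cutoffs: 829.000 ± 2.5·624.433 → [-732.1, 2390.1]
Outside: 2686 → excluded.
Retained (n=10): Σ = 6433, mean = 6433/10 = 643.300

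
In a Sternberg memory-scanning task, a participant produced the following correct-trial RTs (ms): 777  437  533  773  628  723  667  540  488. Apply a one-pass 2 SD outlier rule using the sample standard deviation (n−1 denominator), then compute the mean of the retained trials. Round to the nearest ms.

n = 9, ΣRT = 5566, M = 618.444
Σ(x−M)² = 125800.22; s = √(125800.22/8) = 125.399
Cutoffs: 618.444 ± 2·125.399 → [367.6, 869.2]
No RTs fall outside the cutoffs; all 9 retained. Mean = 5566/9 = 618.444

618 ms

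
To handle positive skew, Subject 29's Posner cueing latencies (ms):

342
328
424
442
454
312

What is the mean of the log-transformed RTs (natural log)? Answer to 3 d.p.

ln(RT): 5.8348, 5.7930, 6.0497, 6.0913, 6.1181, 5.7430
Σ ln(RT) = 35.6300
Mean = 35.6300/6 = 5.93833

5.938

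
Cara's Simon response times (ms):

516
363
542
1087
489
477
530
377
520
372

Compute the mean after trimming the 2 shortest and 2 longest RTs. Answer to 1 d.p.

Sorted: 363, 372, 377, 477, 489, 516, 520, 530, 542, 1087
Drop lowest 2 (363, 372) and highest 2 (542, 1087)
Remaining (n=6): Σ = 2909, mean = 2909/6 = 484.833

484.8 ms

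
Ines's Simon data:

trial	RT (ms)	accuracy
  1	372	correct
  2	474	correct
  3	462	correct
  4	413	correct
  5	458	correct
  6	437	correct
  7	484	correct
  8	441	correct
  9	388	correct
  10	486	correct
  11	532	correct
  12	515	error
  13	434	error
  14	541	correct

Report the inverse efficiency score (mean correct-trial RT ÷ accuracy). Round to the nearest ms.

Correct trials (n=12): 372, 474, 462, 413, 458, 437, 484, 441, 388, 486, 532, 541
Mean correct RT = 5488/12 = 457.3333 ms
Proportion correct = 12/14
IES = 457.3333 / (12/14) = 533.556 ms

534 ms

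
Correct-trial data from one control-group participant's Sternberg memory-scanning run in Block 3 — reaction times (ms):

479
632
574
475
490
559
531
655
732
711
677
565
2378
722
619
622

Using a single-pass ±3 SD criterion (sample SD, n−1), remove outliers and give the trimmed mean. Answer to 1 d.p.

n = 16, ΣRT = 11421, M = 713.812
Σ(x−M)² = 3060192.44; s = √(3060192.44/15) = 451.678
Cutoffs: 713.812 ± 3·451.678 → [-641.2, 2068.8]
Outside: 2378 → excluded.
Retained (n=15): Σ = 9043, mean = 9043/15 = 602.867

602.9 ms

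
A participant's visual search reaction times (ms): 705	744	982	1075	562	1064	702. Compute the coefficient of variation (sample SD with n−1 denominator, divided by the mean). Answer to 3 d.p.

0.244

n = 7, Σ = 5834, M = 833.4286
Σ(x−M)² = 249031.714; s = √(249031.714/6) = 203.7285
CV = 203.7285 / 833.4286 = 0.24445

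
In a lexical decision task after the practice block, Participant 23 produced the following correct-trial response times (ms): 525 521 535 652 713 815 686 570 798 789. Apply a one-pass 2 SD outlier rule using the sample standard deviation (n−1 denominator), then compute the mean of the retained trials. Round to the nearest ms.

n = 10, ΣRT = 6604, M = 660.400
Σ(x−M)² = 124528.40; s = √(124528.40/9) = 117.629
Cutoffs: 660.400 ± 2·117.629 → [425.1, 895.7]
No RTs fall outside the cutoffs; all 10 retained. Mean = 6604/10 = 660.400

660 ms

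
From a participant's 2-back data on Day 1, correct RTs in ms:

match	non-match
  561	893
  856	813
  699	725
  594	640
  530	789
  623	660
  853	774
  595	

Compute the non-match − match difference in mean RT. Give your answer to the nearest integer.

92 ms

M(match) = 5311/8 = 663.875
M(non-match) = 5294/7 = 756.286
Difference = 756.286 − 663.875 = 92.411 ms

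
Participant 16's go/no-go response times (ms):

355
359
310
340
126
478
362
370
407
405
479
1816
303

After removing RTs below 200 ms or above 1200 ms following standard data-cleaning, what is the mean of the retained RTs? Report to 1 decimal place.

Excluded: 126, 1816
Retained (n=11): Σ = 4168
Mean = 4168/11 = 378.9091

378.9 ms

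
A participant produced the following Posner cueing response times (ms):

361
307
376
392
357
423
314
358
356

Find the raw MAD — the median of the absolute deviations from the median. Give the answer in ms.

Sorted: 307, 314, 356, 357, 358, 361, 376, 392, 423 → median = 358
|x − 358|: 3, 51, 18, 34, 1, 65, 44, 0, 2
Sorted deviations: 0, 1, 2, 3, 18, 34, 44, 51, 65 → MAD = 18

18 ms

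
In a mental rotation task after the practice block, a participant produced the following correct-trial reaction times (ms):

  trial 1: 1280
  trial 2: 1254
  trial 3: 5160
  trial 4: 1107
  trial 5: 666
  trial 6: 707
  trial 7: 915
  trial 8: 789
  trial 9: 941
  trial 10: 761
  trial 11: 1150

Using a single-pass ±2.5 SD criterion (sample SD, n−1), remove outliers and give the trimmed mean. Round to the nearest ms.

957 ms

n = 11, ΣRT = 14730, M = 1339.091
Σ(x−M)² = 16527408.91; s = √(16527408.91/10) = 1285.590
Cutoffs: 1339.091 ± 2.5·1285.590 → [-1874.9, 4553.1]
Outside: 5160 → excluded.
Retained (n=10): Σ = 9570, mean = 9570/10 = 957.000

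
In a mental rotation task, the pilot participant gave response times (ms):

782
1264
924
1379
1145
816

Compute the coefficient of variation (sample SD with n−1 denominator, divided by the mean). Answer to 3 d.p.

0.235

n = 6, Σ = 6310, M = 1051.6667
Σ(x−M)² = 305501.333; s = √(305501.333/5) = 247.1847
CV = 247.1847 / 1051.6667 = 0.23504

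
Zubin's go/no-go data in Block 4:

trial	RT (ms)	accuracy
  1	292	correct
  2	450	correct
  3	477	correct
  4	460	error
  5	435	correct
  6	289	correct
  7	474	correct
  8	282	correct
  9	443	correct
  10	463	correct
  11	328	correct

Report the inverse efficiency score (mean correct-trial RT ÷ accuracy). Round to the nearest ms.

433 ms

Correct trials (n=10): 292, 450, 477, 435, 289, 474, 282, 443, 463, 328
Mean correct RT = 3933/10 = 393.3000 ms
Proportion correct = 10/11
IES = 393.3000 / (10/11) = 432.630 ms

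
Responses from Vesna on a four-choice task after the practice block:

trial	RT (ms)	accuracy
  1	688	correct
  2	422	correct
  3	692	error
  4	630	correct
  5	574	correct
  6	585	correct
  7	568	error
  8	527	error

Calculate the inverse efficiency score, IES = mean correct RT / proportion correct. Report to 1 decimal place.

Correct trials (n=5): 688, 422, 630, 574, 585
Mean correct RT = 2899/5 = 579.8000 ms
Proportion correct = 5/8
IES = 579.8000 / (5/8) = 927.680 ms

927.7 ms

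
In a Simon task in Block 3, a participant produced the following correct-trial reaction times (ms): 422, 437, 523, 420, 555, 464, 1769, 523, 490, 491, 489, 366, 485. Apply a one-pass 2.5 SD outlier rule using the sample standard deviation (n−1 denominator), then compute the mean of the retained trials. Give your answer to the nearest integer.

n = 13, ΣRT = 7434, M = 571.846
Σ(x−M)² = 1583571.69; s = √(1583571.69/12) = 363.269
Cutoffs: 571.846 ± 2.5·363.269 → [-336.3, 1480.0]
Outside: 1769 → excluded.
Retained (n=12): Σ = 5665, mean = 5665/12 = 472.083

472 ms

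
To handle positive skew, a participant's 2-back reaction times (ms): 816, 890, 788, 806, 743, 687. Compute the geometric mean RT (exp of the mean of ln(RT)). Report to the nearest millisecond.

786 ms

ln(RT): 6.7044, 6.7912, 6.6695, 6.6921, 6.6107, 6.5323
Mean ln(RT) = 40.0002/6 = 6.66671
Geometric mean = exp(6.66671) = 785.80 ms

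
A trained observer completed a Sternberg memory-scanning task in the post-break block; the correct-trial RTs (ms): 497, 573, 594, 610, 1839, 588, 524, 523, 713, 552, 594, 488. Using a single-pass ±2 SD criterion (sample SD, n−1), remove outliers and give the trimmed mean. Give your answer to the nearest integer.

569 ms

n = 12, ΣRT = 8095, M = 674.583
Σ(x−M)² = 1519344.92; s = √(1519344.92/11) = 371.648
Cutoffs: 674.583 ± 2·371.648 → [-68.7, 1417.9]
Outside: 1839 → excluded.
Retained (n=11): Σ = 6256, mean = 6256/11 = 568.727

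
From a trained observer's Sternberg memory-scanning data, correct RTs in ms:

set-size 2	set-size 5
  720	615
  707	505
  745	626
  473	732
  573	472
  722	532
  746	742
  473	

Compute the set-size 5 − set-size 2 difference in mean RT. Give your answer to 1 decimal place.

M(set-size 2) = 5159/8 = 644.875
M(set-size 5) = 4224/7 = 603.429
Difference = 603.429 − 644.875 = -41.446 ms

-41.4 ms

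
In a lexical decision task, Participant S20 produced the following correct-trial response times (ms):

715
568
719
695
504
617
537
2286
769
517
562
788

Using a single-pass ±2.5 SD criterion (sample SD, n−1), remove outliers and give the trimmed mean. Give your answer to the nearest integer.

636 ms

n = 12, ΣRT = 9277, M = 773.083
Σ(x−M)² = 2606248.92; s = √(2606248.92/11) = 486.756
Cutoffs: 773.083 ± 2.5·486.756 → [-443.8, 1990.0]
Outside: 2286 → excluded.
Retained (n=11): Σ = 6991, mean = 6991/11 = 635.545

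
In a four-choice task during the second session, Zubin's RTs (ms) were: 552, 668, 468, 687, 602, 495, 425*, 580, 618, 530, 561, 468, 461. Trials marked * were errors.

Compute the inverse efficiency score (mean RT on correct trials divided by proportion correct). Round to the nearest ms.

604 ms

Correct trials (n=12): 552, 668, 468, 687, 602, 495, 580, 618, 530, 561, 468, 461
Mean correct RT = 6690/12 = 557.5000 ms
Proportion correct = 12/13
IES = 557.5000 / (12/13) = 603.958 ms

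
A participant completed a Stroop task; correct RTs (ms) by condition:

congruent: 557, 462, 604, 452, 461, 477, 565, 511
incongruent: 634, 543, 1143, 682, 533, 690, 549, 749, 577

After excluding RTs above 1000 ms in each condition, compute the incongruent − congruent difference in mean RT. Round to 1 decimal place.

incongruent: exclude 1143
M(congruent) = 4089/8 = 511.125
M(incongruent) = 4957/8 = 619.625
Difference = 619.625 − 511.125 = 108.500 ms

108.5 ms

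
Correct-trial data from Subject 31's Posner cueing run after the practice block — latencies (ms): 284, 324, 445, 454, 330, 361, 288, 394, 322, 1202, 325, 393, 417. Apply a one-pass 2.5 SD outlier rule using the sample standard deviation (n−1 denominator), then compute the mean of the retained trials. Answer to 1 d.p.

361.4 ms

n = 13, ΣRT = 5539, M = 426.077
Σ(x−M)² = 689584.92; s = √(689584.92/12) = 239.719
Cutoffs: 426.077 ± 2.5·239.719 → [-173.2, 1025.4]
Outside: 1202 → excluded.
Retained (n=12): Σ = 4337, mean = 4337/12 = 361.417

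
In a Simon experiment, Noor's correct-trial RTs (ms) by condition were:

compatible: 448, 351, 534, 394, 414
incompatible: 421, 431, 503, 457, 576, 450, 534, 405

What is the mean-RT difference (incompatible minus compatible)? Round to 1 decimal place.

43.9 ms

M(compatible) = 2141/5 = 428.200
M(incompatible) = 3777/8 = 472.125
Difference = 472.125 − 428.200 = 43.925 ms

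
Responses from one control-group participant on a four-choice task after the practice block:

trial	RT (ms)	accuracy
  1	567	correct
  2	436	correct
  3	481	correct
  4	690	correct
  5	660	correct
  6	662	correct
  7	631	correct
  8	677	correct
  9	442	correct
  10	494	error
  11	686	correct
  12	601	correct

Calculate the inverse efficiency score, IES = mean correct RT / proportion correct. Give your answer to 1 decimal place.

Correct trials (n=11): 567, 436, 481, 690, 660, 662, 631, 677, 442, 686, 601
Mean correct RT = 6533/11 = 593.9091 ms
Proportion correct = 11/12
IES = 593.9091 / (11/12) = 647.901 ms

647.9 ms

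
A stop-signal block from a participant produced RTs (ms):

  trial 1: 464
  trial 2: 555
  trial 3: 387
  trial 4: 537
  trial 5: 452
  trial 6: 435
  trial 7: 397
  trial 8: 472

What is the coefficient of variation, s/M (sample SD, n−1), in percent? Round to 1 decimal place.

12.9%

n = 8, Σ = 3699, M = 462.3750
Σ(x−M)² = 25055.875; s = √(25055.875/7) = 59.8282
CV = 59.8282 / 462.3750 = 0.12939 = 12.939%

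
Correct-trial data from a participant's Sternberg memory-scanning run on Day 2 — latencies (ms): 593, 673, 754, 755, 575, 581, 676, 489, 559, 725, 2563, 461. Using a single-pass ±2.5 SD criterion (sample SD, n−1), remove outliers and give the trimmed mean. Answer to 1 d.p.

621.9 ms

n = 12, ΣRT = 9404, M = 783.667
Σ(x−M)² = 3557396.67; s = √(3557396.67/11) = 568.682
Cutoffs: 783.667 ± 2.5·568.682 → [-638.0, 2205.4]
Outside: 2563 → excluded.
Retained (n=11): Σ = 6841, mean = 6841/11 = 621.909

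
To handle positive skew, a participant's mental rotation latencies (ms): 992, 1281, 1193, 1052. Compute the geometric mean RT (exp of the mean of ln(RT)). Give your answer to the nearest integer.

1124 ms

ln(RT): 6.8997, 7.1554, 7.0842, 6.9584
Mean ln(RT) = 28.0978/4 = 7.02445
Geometric mean = exp(7.02445) = 1123.77 ms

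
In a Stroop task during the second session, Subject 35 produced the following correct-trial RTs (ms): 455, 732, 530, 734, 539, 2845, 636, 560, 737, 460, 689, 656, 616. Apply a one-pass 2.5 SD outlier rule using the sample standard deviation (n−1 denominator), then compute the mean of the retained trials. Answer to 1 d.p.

n = 13, ΣRT = 10189, M = 783.769
Σ(x−M)² = 4718604.31; s = √(4718604.31/12) = 627.070
Cutoffs: 783.769 ± 2.5·627.070 → [-783.9, 2351.4]
Outside: 2845 → excluded.
Retained (n=12): Σ = 7344, mean = 7344/12 = 612.000

612.0 ms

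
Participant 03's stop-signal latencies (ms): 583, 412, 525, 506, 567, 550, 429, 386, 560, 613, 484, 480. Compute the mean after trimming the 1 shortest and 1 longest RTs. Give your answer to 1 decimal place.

509.6 ms

Sorted: 386, 412, 429, 480, 484, 506, 525, 550, 560, 567, 583, 613
Drop lowest 1 (386) and highest 1 (613)
Remaining (n=10): Σ = 5096, mean = 5096/10 = 509.600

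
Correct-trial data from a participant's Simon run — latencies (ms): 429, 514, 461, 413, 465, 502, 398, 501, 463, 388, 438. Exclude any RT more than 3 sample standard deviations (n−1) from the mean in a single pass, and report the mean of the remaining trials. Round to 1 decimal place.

n = 11, ΣRT = 4972, M = 452.000
Σ(x−M)² = 18374.00; s = √(18374.00/10) = 42.865
Cutoffs: 452.000 ± 3·42.865 → [323.4, 580.6]
No RTs fall outside the cutoffs; all 11 retained. Mean = 4972/11 = 452.000

452.0 ms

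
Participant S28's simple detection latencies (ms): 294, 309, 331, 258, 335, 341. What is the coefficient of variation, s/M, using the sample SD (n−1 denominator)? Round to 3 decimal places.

0.101

n = 6, Σ = 1868, M = 311.3333
Σ(x−M)² = 4977.333; s = √(4977.333/5) = 31.5510
CV = 31.5510 / 311.3333 = 0.10134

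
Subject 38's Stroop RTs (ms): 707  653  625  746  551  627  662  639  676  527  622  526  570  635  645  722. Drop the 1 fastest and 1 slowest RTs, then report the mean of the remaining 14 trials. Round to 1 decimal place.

632.9 ms

Sorted: 526, 527, 551, 570, 622, 625, 627, 635, 639, 645, 653, 662, 676, 707, 722, 746
Drop lowest 1 (526) and highest 1 (746)
Remaining (n=14): Σ = 8861, mean = 8861/14 = 632.929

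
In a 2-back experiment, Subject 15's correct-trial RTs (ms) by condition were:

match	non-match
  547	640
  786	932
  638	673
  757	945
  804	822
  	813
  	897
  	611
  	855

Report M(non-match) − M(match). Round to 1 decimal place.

M(match) = 3532/5 = 706.400
M(non-match) = 7188/9 = 798.667
Difference = 798.667 − 706.400 = 92.267 ms

92.3 ms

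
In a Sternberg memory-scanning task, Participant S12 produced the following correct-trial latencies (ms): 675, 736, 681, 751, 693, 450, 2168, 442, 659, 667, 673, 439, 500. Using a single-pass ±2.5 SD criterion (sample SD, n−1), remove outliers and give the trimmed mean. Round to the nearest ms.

n = 13, ΣRT = 9534, M = 733.385
Σ(x−M)² = 2386151.08; s = √(2386151.08/12) = 445.921
Cutoffs: 733.385 ± 2.5·445.921 → [-381.4, 1848.2]
Outside: 2168 → excluded.
Retained (n=12): Σ = 7366, mean = 7366/12 = 613.833

614 ms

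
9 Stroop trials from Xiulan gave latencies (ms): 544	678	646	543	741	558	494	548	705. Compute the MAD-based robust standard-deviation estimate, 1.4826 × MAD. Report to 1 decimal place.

94.9 ms

Sorted: 494, 543, 544, 548, 558, 646, 678, 705, 741 → median = 558
|x − 558| sorted: 0, 10, 14, 15, 64, 88, 120, 147, 183 → MAD = 64
Robust SD ≈ 1.4826 × 64 = 94.886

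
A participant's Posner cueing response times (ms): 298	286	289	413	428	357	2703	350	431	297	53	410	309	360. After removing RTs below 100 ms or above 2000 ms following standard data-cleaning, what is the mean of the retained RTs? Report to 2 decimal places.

352.33 ms

Excluded: 53, 2703
Retained (n=12): Σ = 4228
Mean = 4228/12 = 352.3333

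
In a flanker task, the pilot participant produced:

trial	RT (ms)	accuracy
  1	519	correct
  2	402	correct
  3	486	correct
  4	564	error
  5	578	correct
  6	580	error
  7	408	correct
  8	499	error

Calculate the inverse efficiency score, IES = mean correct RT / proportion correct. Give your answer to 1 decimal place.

Correct trials (n=5): 519, 402, 486, 578, 408
Mean correct RT = 2393/5 = 478.6000 ms
Proportion correct = 5/8
IES = 478.6000 / (5/8) = 765.760 ms

765.8 ms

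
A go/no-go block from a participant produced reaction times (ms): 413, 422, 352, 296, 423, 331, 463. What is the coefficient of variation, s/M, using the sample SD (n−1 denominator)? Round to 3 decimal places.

0.156

n = 7, Σ = 2700, M = 385.7143
Σ(x−M)² = 21603.429; s = √(21603.429/6) = 60.0048
CV = 60.0048 / 385.7143 = 0.15557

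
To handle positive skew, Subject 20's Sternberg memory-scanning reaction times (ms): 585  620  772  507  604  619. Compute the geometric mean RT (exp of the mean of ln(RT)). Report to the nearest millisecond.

613 ms

ln(RT): 6.3716, 6.4297, 6.6490, 6.2285, 6.4036, 6.4281
Mean ln(RT) = 38.5105/6 = 6.41842
Geometric mean = exp(6.41842) = 613.03 ms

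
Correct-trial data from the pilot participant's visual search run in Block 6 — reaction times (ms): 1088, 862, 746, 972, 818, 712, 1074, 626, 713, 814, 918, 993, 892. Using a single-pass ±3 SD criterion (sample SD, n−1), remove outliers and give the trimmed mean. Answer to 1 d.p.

n = 13, ΣRT = 11228, M = 863.692
Σ(x−M)² = 247372.77; s = √(247372.77/12) = 143.577
Cutoffs: 863.692 ± 3·143.577 → [433.0, 1294.4]
No RTs fall outside the cutoffs; all 13 retained. Mean = 11228/13 = 863.692

863.7 ms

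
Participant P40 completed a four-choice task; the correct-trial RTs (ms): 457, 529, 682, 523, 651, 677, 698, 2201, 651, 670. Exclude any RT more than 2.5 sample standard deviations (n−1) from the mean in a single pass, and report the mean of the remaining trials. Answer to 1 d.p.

615.3 ms

n = 10, ΣRT = 7739, M = 773.900
Σ(x−M)² = 2324566.90; s = √(2324566.90/9) = 508.218
Cutoffs: 773.900 ± 2.5·508.218 → [-496.6, 2044.4]
Outside: 2201 → excluded.
Retained (n=9): Σ = 5538, mean = 5538/9 = 615.333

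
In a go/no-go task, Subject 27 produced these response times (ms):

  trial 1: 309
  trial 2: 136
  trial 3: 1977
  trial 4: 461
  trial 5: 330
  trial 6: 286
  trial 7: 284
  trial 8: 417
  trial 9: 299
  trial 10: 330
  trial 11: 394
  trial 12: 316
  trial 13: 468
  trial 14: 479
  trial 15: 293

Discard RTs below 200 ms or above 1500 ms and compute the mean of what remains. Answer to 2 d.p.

358.92 ms

Excluded: 136, 1977
Retained (n=13): Σ = 4666
Mean = 4666/13 = 358.9231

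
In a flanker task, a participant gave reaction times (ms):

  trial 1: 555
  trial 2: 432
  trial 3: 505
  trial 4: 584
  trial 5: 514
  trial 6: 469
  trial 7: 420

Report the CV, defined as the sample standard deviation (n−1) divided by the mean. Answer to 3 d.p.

0.122

n = 7, Σ = 3479, M = 497.0000
Σ(x−M)² = 22224.000; s = √(22224.000/6) = 60.8605
CV = 60.8605 / 497.0000 = 0.12246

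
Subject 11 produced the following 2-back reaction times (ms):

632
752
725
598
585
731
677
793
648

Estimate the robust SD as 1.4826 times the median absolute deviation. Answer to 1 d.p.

Sorted: 585, 598, 632, 648, 677, 725, 731, 752, 793 → median = 677
|x − 677| sorted: 0, 29, 45, 48, 54, 75, 79, 92, 116 → MAD = 54
Robust SD ≈ 1.4826 × 54 = 80.060

80.1 ms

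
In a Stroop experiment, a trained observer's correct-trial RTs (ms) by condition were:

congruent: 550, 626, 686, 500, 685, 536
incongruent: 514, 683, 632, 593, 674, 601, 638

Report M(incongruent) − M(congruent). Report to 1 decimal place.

M(congruent) = 3583/6 = 597.167
M(incongruent) = 4335/7 = 619.286
Difference = 619.286 − 597.167 = 22.119 ms

22.1 ms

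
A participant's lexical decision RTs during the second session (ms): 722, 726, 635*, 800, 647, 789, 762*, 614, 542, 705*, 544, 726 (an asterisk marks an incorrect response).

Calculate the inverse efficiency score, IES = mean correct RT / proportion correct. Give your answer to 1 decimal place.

905.2 ms

Correct trials (n=9): 722, 726, 800, 647, 789, 614, 542, 544, 726
Mean correct RT = 6110/9 = 678.8889 ms
Proportion correct = 9/12
IES = 678.8889 / (9/12) = 905.185 ms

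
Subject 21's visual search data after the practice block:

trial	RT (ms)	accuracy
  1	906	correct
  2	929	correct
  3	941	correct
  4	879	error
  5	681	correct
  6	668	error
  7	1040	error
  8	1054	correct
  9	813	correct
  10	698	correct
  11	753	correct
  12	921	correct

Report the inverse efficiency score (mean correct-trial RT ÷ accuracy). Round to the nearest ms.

1140 ms

Correct trials (n=9): 906, 929, 941, 681, 1054, 813, 698, 753, 921
Mean correct RT = 7696/9 = 855.1111 ms
Proportion correct = 9/12
IES = 855.1111 / (9/12) = 1140.148 ms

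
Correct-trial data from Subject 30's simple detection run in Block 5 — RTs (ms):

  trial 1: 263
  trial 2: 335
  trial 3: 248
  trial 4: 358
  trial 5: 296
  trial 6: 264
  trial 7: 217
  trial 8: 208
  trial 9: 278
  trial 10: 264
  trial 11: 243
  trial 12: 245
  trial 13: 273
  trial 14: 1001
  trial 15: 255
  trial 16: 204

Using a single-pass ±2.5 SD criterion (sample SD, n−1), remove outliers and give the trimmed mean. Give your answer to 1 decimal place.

n = 16, ΣRT = 4952, M = 309.500
Σ(x−M)² = 535308.00; s = √(535308.00/15) = 188.911
Cutoffs: 309.500 ± 2.5·188.911 → [-162.8, 781.8]
Outside: 1001 → excluded.
Retained (n=15): Σ = 3951, mean = 3951/15 = 263.400

263.4 ms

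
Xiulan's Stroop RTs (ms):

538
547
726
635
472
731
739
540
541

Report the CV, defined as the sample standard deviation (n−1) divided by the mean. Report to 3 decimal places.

0.168

n = 9, Σ = 5469, M = 607.6667
Σ(x−M)² = 83172.000; s = √(83172.000/8) = 101.9632
CV = 101.9632 / 607.6667 = 0.16779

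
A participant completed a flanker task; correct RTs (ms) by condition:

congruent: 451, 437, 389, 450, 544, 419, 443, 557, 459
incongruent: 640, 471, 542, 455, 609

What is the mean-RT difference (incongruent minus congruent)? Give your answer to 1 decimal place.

82.4 ms

M(congruent) = 4149/9 = 461.000
M(incongruent) = 2717/5 = 543.400
Difference = 543.400 − 461.000 = 82.400 ms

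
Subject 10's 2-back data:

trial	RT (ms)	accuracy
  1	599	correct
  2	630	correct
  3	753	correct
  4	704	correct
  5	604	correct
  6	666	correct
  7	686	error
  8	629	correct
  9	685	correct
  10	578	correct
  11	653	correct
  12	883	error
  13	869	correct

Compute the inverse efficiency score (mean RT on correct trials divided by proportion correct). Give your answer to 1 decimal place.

791.8 ms

Correct trials (n=11): 599, 630, 753, 704, 604, 666, 629, 685, 578, 653, 869
Mean correct RT = 7370/11 = 670.0000 ms
Proportion correct = 11/13
IES = 670.0000 / (11/13) = 791.818 ms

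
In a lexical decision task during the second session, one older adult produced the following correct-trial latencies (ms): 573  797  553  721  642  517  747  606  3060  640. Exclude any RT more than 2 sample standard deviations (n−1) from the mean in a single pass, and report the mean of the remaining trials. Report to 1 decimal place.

n = 10, ΣRT = 8856, M = 885.600
Σ(x−M)² = 5324212.40; s = √(5324212.40/9) = 769.142
Cutoffs: 885.600 ± 2·769.142 → [-652.7, 2423.9]
Outside: 3060 → excluded.
Retained (n=9): Σ = 5796, mean = 5796/9 = 644.000

644.0 ms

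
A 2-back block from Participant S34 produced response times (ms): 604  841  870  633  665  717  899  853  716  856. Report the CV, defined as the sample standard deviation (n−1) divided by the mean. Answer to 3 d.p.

n = 10, Σ = 7654, M = 765.4000
Σ(x−M)² = 108830.400; s = √(108830.400/9) = 109.9648
CV = 109.9648 / 765.4000 = 0.14367

0.144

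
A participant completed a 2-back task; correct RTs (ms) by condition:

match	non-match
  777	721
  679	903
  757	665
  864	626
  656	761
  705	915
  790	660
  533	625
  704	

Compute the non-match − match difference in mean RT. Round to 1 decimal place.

16.2 ms

M(match) = 6465/9 = 718.333
M(non-match) = 5876/8 = 734.500
Difference = 734.500 − 718.333 = 16.167 ms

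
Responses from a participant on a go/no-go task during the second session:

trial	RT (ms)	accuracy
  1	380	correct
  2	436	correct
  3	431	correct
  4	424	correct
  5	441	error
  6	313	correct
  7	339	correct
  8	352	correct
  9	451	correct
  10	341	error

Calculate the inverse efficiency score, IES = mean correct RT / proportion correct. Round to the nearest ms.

488 ms

Correct trials (n=8): 380, 436, 431, 424, 313, 339, 352, 451
Mean correct RT = 3126/8 = 390.7500 ms
Proportion correct = 8/10
IES = 390.7500 / (8/10) = 488.438 ms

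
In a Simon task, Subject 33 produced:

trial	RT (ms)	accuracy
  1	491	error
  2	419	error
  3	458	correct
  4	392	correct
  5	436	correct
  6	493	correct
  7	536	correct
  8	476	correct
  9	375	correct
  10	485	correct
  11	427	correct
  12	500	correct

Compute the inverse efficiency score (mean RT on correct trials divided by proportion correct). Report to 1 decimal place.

549.4 ms

Correct trials (n=10): 458, 392, 436, 493, 536, 476, 375, 485, 427, 500
Mean correct RT = 4578/10 = 457.8000 ms
Proportion correct = 10/12
IES = 457.8000 / (10/12) = 549.360 ms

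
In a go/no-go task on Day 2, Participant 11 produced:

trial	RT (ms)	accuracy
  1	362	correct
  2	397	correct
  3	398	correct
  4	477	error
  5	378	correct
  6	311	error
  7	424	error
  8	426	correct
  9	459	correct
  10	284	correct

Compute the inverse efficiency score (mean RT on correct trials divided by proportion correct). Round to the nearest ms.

Correct trials (n=7): 362, 397, 398, 378, 426, 459, 284
Mean correct RT = 2704/7 = 386.2857 ms
Proportion correct = 7/10
IES = 386.2857 / (7/10) = 551.837 ms

552 ms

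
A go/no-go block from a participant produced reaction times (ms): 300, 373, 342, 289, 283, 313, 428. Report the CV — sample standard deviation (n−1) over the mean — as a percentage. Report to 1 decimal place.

15.8%

n = 7, Σ = 2328, M = 332.5714
Σ(x−M)² = 16629.714; s = √(16629.714/6) = 52.6462
CV = 52.6462 / 332.5714 = 0.15830 = 15.830%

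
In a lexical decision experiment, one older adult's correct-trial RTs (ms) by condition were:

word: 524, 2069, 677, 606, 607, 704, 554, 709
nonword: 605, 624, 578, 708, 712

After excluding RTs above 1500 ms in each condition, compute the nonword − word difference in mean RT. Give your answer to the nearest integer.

word: exclude 2069
M(word) = 4381/7 = 625.857
M(nonword) = 3227/5 = 645.400
Difference = 645.400 − 625.857 = 19.543 ms

20 ms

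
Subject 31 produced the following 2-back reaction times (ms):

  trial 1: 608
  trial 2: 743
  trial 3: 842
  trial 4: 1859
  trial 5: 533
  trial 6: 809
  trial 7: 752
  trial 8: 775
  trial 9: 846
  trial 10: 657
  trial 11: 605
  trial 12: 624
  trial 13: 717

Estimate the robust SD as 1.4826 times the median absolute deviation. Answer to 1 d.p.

Sorted: 533, 605, 608, 624, 657, 717, 743, 752, 775, 809, 842, 846, 1859 → median = 743
|x − 743| sorted: 0, 9, 26, 32, 66, 86, 99, 103, 119, 135, 138, 210, 1116 → MAD = 99
Robust SD ≈ 1.4826 × 99 = 146.777

146.8 ms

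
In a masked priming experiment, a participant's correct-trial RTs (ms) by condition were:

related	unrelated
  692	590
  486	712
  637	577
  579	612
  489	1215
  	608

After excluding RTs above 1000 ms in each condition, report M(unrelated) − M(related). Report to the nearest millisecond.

43 ms

unrelated: exclude 1215
M(related) = 2883/5 = 576.600
M(unrelated) = 3099/5 = 619.800
Difference = 619.800 − 576.600 = 43.200 ms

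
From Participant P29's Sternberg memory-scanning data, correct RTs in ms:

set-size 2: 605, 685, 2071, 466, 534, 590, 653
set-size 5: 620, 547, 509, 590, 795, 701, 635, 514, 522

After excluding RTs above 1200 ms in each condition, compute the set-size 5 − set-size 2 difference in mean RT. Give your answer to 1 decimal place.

14.8 ms

set-size 2: exclude 2071
M(set-size 2) = 3533/6 = 588.833
M(set-size 5) = 5433/9 = 603.667
Difference = 603.667 − 588.833 = 14.833 ms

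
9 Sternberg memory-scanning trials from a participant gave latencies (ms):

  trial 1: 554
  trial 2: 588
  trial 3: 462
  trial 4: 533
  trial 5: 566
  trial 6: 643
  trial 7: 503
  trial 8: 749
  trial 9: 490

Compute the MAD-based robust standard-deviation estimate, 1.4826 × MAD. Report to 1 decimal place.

75.6 ms

Sorted: 462, 490, 503, 533, 554, 566, 588, 643, 749 → median = 554
|x − 554| sorted: 0, 12, 21, 34, 51, 64, 89, 92, 195 → MAD = 51
Robust SD ≈ 1.4826 × 51 = 75.613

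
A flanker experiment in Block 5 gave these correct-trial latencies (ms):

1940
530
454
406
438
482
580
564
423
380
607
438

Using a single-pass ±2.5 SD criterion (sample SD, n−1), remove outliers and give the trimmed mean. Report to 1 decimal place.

n = 12, ΣRT = 7242, M = 603.500
Σ(x−M)² = 2007191.00; s = √(2007191.00/11) = 427.167
Cutoffs: 603.500 ± 2.5·427.167 → [-464.4, 1671.4]
Outside: 1940 → excluded.
Retained (n=11): Σ = 5302, mean = 5302/11 = 482.000

482.0 ms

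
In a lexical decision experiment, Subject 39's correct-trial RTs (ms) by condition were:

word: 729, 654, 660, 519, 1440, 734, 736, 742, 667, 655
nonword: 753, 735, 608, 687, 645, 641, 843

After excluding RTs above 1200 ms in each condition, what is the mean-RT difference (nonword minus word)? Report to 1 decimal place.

word: exclude 1440
M(word) = 6096/9 = 677.333
M(nonword) = 4912/7 = 701.714
Difference = 701.714 − 677.333 = 24.381 ms

24.4 ms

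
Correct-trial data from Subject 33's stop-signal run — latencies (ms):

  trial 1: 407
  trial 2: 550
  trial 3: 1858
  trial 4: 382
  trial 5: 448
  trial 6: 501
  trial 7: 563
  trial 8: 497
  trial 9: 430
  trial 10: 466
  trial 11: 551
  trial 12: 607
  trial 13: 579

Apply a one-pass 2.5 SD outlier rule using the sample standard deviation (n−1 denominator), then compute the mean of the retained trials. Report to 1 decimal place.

n = 13, ΣRT = 7839, M = 603.000
Σ(x−M)² = 1764350.00; s = √(1764350.00/12) = 383.444
Cutoffs: 603.000 ± 2.5·383.444 → [-355.6, 1561.6]
Outside: 1858 → excluded.
Retained (n=12): Σ = 5981, mean = 5981/12 = 498.417

498.4 ms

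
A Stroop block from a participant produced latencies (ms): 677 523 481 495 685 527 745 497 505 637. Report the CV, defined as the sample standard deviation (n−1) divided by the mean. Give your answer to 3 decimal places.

0.170

n = 10, Σ = 5772, M = 577.2000
Σ(x−M)² = 86427.600; s = √(86427.600/9) = 97.9952
CV = 97.9952 / 577.2000 = 0.16978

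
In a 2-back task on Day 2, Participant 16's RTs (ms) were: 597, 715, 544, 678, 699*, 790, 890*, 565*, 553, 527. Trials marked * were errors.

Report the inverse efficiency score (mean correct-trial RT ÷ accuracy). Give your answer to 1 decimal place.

898.8 ms

Correct trials (n=7): 597, 715, 544, 678, 790, 553, 527
Mean correct RT = 4404/7 = 629.1429 ms
Proportion correct = 7/10
IES = 629.1429 / (7/10) = 898.776 ms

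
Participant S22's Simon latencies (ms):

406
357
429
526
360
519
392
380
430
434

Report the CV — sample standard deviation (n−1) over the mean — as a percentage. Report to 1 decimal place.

14.0%

n = 10, Σ = 4233, M = 423.3000
Σ(x−M)² = 31454.100; s = √(31454.100/9) = 59.1177
CV = 59.1177 / 423.3000 = 0.13966 = 13.966%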